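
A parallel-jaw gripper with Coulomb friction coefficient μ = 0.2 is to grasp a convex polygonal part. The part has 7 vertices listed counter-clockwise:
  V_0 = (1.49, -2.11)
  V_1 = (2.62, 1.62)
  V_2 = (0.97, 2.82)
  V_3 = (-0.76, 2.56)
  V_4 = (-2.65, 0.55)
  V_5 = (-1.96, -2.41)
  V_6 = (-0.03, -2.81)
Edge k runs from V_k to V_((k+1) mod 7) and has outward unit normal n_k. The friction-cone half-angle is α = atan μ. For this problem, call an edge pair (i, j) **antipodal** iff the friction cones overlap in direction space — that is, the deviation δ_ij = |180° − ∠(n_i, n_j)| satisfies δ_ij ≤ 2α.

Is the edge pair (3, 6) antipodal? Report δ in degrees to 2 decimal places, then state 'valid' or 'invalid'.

α = atan 0.2 = 11.31°;  2α = 22.62°
edge 3: e_3 = (-1.89, -2.01);  n_3 = (-0.7285, +0.6850)
edge 6: e_6 = (+1.52, +0.70);  n_6 = (+0.4183, -0.9083)
∠(n_3, n_6) = 157.96°
δ = |180° − 157.96°| = 22.04°
22.04° ≤ 2α = 22.62°  →  valid

δ = 22.04°, valid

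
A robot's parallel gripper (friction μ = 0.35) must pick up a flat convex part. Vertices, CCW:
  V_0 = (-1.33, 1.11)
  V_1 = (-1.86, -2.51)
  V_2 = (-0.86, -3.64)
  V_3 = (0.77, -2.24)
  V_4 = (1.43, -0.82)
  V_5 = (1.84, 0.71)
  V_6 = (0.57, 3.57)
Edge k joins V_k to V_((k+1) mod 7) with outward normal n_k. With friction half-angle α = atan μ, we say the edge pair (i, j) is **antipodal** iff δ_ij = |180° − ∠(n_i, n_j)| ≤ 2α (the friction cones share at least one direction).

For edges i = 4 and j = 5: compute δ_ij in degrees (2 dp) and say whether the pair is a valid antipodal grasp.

α = atan 0.35 = 19.29°;  2α = 38.58°
edge 4: e_4 = (+0.41, +1.53);  n_4 = (+0.9659, -0.2588)
edge 5: e_5 = (-1.27, +2.86);  n_5 = (+0.9139, +0.4058)
∠(n_4, n_5) = 38.95°
δ = |180° − 38.95°| = 141.05°
141.05° > 2α = 38.58°  →  invalid

δ = 141.05°, invalid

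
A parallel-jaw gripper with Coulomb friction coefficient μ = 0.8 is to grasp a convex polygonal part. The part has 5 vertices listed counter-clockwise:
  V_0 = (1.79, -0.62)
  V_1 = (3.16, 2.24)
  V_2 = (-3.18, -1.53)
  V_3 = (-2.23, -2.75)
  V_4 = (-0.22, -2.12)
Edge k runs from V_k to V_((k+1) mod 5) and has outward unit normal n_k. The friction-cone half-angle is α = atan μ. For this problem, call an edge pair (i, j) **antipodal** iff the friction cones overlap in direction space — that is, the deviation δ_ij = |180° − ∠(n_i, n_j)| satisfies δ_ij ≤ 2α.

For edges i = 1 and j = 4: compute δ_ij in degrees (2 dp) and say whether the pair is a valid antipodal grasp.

α = atan 0.8 = 38.66°;  2α = 77.32°
edge 1: e_1 = (-6.34, -3.77);  n_1 = (-0.5111, +0.8595)
edge 4: e_4 = (+2.01, +1.50);  n_4 = (+0.5981, -0.8014)
∠(n_1, n_4) = 174.00°
δ = |180° − 174.00°| = 6.00°
6.00° ≤ 2α = 77.32°  →  valid

δ = 6.00°, valid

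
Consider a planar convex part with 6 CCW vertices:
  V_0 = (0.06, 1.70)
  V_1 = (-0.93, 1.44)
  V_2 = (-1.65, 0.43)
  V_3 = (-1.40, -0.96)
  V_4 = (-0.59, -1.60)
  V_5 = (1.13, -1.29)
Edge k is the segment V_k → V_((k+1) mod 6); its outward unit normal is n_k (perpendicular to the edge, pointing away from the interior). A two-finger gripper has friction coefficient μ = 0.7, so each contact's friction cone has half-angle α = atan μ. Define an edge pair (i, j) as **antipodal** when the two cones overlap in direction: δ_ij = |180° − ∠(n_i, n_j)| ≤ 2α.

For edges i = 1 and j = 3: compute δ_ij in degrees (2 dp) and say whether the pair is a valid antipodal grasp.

α = atan 0.7 = 34.99°;  2α = 69.98°
edge 1: e_1 = (-0.72, -1.01);  n_1 = (-0.8143, +0.5805)
edge 3: e_3 = (+0.81, -0.64);  n_3 = (-0.6200, -0.7846)
∠(n_1, n_3) = 87.17°
δ = |180° − 87.17°| = 92.83°
92.83° > 2α = 69.98°  →  invalid

δ = 92.83°, invalid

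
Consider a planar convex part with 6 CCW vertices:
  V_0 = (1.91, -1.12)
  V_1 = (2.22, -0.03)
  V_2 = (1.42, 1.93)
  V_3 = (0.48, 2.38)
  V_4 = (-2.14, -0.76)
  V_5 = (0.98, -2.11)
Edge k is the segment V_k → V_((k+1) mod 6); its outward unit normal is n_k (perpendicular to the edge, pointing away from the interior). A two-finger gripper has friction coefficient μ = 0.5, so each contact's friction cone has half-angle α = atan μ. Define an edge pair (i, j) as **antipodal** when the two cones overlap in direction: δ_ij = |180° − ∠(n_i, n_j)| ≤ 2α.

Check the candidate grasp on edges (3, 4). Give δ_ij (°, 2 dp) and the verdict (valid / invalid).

δ = 73.56°, invalid

α = atan 0.5 = 26.57°;  2α = 53.13°
edge 3: e_3 = (-2.62, -3.14);  n_3 = (-0.7678, +0.6407)
edge 4: e_4 = (+3.12, -1.35);  n_4 = (-0.3971, -0.9178)
∠(n_3, n_4) = 106.44°
δ = |180° − 106.44°| = 73.56°
73.56° > 2α = 53.13°  →  invalid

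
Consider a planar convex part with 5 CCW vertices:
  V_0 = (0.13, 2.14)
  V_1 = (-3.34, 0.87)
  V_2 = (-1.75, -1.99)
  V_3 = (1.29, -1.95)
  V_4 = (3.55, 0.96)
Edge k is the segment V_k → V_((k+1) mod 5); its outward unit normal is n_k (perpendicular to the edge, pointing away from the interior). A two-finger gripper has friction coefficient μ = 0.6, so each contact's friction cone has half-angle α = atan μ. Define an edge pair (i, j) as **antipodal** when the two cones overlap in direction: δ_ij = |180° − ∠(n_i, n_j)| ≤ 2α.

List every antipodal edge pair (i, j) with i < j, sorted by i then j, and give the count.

α = atan 0.6 = 30.96°;  2α = 61.93°
n_0 = (-0.3437, +0.9391)
n_1 = (-0.8740, -0.4859)
n_2 = (+0.0132, -0.9999)
n_3 = (+0.7898, -0.6134)
n_4 = (+0.3262, +0.9453)
  (0,1): δ = 81.03°  ·
  (0,2): δ = 19.35°  ✓
  (0,3): δ = 32.06°  ✓
  (0,4): δ = 140.86°  ·
  (1,2): δ = 118.32°  ·
  (1,3): δ = 66.91°  ·
  (1,4): δ = 41.89°  ✓
  (2,3): δ = 128.59°  ·
  (2,4): δ = 19.79°  ✓
  (3,4): δ = 71.20°  ·
antipodal pairs: 4

count = 4; pairs: (0,2), (0,3), (1,4), (2,4)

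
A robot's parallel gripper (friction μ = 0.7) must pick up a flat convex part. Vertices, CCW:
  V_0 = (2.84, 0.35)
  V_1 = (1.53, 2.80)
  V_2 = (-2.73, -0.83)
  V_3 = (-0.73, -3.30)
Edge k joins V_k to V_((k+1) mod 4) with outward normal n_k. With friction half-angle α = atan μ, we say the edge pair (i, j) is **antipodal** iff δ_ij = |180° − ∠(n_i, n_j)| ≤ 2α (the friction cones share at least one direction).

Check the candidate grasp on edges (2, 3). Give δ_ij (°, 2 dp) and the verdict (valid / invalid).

α = atan 0.7 = 34.99°;  2α = 69.98°
edge 2: e_2 = (+2.00, -2.47);  n_2 = (-0.7772, -0.6293)
edge 3: e_3 = (+3.57, +3.65);  n_3 = (+0.7149, -0.6992)
∠(n_2, n_3) = 96.64°
δ = |180° − 96.64°| = 83.36°
83.36° > 2α = 69.98°  →  invalid

δ = 83.36°, invalid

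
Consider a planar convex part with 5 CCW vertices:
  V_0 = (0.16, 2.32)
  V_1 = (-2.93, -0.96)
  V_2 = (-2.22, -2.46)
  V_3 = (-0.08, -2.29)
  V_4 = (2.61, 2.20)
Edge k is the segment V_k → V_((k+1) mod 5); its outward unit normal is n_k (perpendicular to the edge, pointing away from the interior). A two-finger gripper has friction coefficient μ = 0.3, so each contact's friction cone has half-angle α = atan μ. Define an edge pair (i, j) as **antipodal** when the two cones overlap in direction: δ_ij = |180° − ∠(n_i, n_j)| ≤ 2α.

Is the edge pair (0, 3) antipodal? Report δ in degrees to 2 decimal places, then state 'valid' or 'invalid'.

α = atan 0.3 = 16.70°;  2α = 33.40°
edge 0: e_0 = (-3.09, -3.28);  n_0 = (-0.7279, +0.6857)
edge 3: e_3 = (+2.69, +4.49);  n_3 = (+0.8578, -0.5139)
∠(n_0, n_3) = 167.63°
δ = |180° − 167.63°| = 12.37°
12.37° ≤ 2α = 33.40°  →  valid

δ = 12.37°, valid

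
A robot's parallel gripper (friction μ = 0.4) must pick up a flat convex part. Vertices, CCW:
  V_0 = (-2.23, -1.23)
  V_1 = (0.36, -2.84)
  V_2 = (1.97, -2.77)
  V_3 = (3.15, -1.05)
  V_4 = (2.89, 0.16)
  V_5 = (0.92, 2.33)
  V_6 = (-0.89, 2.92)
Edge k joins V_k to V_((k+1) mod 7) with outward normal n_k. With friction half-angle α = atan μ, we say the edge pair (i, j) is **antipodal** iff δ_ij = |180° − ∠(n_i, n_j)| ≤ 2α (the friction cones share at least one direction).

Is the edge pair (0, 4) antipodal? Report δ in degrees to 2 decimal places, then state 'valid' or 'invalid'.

δ = 15.90°, valid

α = atan 0.4 = 21.80°;  2α = 43.60°
edge 0: e_0 = (+2.59, -1.61);  n_0 = (-0.5279, -0.8493)
edge 4: e_4 = (-1.97, +2.17);  n_4 = (+0.7404, +0.6722)
∠(n_0, n_4) = 164.10°
δ = |180° − 164.10°| = 15.90°
15.90° ≤ 2α = 43.60°  →  valid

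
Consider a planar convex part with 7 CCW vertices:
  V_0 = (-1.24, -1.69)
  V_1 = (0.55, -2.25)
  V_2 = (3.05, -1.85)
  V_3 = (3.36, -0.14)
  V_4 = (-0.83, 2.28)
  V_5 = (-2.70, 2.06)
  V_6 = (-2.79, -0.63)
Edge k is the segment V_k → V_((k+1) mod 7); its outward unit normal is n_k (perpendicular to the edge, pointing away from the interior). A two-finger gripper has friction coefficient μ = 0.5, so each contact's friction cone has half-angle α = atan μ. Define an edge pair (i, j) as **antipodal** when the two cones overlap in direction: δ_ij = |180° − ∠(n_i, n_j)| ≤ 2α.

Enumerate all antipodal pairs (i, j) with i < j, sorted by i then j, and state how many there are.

count = 7; pairs: (0,3), (0,4), (1,3), (1,4), (2,5), (3,6), (4,6)

α = atan 0.5 = 26.57°;  2α = 53.13°
n_0 = (-0.2986, -0.9544)
n_1 = (+0.1580, -0.9874)
n_2 = (+0.9840, -0.1784)
n_3 = (+0.5001, +0.8659)
n_4 = (-0.1168, +0.9932)
n_5 = (-0.9994, +0.0334)
n_6 = (-0.5645, -0.8254)
  (0,1): δ = 153.54°  ·
  (0,2): δ = 82.90°  ·
  (0,3): δ = 12.64°  ✓
  (0,4): δ = 24.08°  ✓
  (0,5): δ = 105.46°  ·
  (0,6): δ = 163.01°  ·
  (1,2): δ = 109.37°  ·
  (1,3): δ = 39.10°  ✓
  (1,4): δ = 2.38°  ✓
  (1,5): δ = 78.99°  ·
  (1,6): δ = 136.54°  ·
  (2,3): δ = 109.73°  ·
  (2,4): δ = 73.01°  ·
  (2,5): δ = 8.36°  ✓
  (2,6): δ = 65.91°  ·
  (3,4): δ = 143.28°  ·
  (3,5): δ = 61.91°  ·
  (3,6): δ = 4.36°  ✓
  (4,5): δ = 98.63°  ·
  (4,6): δ = 41.08°  ✓
  (5,6): δ = 122.45°  ·
antipodal pairs: 7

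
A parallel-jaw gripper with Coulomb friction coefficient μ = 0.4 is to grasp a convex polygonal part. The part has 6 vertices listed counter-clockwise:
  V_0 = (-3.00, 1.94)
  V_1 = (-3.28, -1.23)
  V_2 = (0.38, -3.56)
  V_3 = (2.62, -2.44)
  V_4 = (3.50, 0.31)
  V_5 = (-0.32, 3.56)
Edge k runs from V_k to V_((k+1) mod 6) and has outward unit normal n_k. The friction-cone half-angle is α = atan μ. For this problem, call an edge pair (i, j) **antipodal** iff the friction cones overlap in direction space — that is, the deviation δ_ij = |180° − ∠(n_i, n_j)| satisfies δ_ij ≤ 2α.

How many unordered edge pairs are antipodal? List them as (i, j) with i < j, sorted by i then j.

α = atan 0.4 = 21.80°;  2α = 43.60°
n_0 = (-0.9961, +0.0880)
n_1 = (-0.5370, -0.8436)
n_2 = (+0.4472, -0.8944)
n_3 = (+0.9524, -0.3048)
n_4 = (+0.6480, +0.7616)
n_5 = (-0.5173, +0.8558)
  (0,1): δ = 117.43°  ·
  (0,2): δ = 58.39°  ·
  (0,3): δ = 12.70°  ✓
  (0,4): δ = 54.66°  ·
  (0,5): δ = 126.20°  ·
  (1,2): δ = 120.95°  ·
  (1,3): δ = 75.26°  ·
  (1,4): δ = 7.91°  ✓
  (1,5): δ = 63.63°  ·
  (2,3): δ = 134.31°  ·
  (2,4): δ = 66.96°  ·
  (2,5): δ = 4.59°  ✓
  (3,4): δ = 112.65°  ·
  (3,5): δ = 41.10°  ✓
  (4,5): δ = 108.46°  ·
antipodal pairs: 4

count = 4; pairs: (0,3), (1,4), (2,5), (3,5)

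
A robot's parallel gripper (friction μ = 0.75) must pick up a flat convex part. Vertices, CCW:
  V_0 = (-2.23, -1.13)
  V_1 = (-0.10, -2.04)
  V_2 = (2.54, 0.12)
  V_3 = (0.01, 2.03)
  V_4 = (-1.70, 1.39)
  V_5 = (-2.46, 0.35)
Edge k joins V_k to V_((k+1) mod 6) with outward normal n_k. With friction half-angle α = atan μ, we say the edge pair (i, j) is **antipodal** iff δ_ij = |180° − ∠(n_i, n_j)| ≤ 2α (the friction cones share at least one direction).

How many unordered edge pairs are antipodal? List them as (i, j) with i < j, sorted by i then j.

count = 6; pairs: (0,2), (0,3), (1,3), (1,4), (1,5), (2,5)

α = atan 0.75 = 36.87°;  2α = 73.74°
n_0 = (-0.3929, -0.9196)
n_1 = (+0.6332, -0.7740)
n_2 = (+0.6025, +0.7981)
n_3 = (-0.3505, +0.9366)
n_4 = (-0.8074, +0.5900)
n_5 = (-0.9881, -0.1536)
  (0,1): δ = 117.58°  ·
  (0,2): δ = 13.92°  ✓
  (0,3): δ = 43.65°  ✓
  (0,4): δ = 76.98°  ·
  (0,5): δ = 121.97°  ·
  (1,2): δ = 76.34°  ·
  (1,3): δ = 18.77°  ✓
  (1,4): δ = 14.55°  ✓
  (1,5): δ = 59.54°  ✓
  (2,3): δ = 122.43°  ·
  (2,4): δ = 89.11°  ·
  (2,5): δ = 44.12°  ✓
  (3,4): δ = 146.68°  ·
  (3,5): δ = 101.69°  ·
  (4,5): δ = 135.01°  ·
antipodal pairs: 6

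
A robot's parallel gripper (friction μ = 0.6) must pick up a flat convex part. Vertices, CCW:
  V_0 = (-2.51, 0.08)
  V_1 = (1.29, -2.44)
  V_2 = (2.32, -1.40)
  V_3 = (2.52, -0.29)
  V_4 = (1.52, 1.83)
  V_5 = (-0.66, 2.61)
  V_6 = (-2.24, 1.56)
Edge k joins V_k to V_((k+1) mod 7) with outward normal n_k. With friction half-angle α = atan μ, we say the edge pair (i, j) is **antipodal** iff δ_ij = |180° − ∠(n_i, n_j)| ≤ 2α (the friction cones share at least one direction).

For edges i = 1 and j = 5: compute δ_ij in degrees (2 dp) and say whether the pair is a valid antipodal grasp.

δ = 11.67°, valid

α = atan 0.6 = 30.96°;  2α = 61.93°
edge 1: e_1 = (+1.03, +1.04);  n_1 = (+0.7105, -0.7037)
edge 5: e_5 = (-1.58, -1.05);  n_5 = (-0.5535, +0.8329)
∠(n_1, n_5) = 168.33°
δ = |180° − 168.33°| = 11.67°
11.67° ≤ 2α = 61.93°  →  valid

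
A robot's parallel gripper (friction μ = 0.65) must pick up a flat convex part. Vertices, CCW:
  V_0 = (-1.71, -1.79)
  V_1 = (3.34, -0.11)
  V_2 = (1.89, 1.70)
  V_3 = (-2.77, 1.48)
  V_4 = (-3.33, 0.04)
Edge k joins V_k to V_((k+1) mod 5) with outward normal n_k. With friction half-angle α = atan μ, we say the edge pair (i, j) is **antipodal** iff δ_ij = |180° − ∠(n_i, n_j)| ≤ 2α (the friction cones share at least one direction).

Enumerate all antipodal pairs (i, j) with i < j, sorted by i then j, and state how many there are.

α = atan 0.65 = 33.02°;  2α = 66.05°
n_0 = (+0.3157, -0.9489)
n_1 = (+0.7804, +0.6252)
n_2 = (-0.0472, +0.9989)
n_3 = (-0.9320, +0.3624)
n_4 = (-0.7488, -0.6628)
  (0,1): δ = 69.70°  ·
  (0,2): δ = 15.70°  ✓
  (0,3): δ = 50.35°  ✓
  (0,4): δ = 113.12°  ·
  (1,2): δ = 126.00°  ·
  (1,3): δ = 59.95°  ✓
  (1,4): δ = 2.82°  ✓
  (2,3): δ = 113.95°  ·
  (2,4): δ = 51.19°  ✓
  (3,4): δ = 117.23°  ·
antipodal pairs: 5

count = 5; pairs: (0,2), (0,3), (1,3), (1,4), (2,4)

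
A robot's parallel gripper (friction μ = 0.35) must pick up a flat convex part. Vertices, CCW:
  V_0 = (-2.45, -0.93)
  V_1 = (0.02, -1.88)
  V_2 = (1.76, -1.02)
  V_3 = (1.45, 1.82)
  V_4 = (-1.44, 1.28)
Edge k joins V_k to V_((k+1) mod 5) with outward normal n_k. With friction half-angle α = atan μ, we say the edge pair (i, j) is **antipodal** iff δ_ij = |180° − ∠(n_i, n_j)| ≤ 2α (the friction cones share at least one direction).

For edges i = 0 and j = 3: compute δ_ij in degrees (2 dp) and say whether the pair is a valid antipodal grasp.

δ = 31.62°, valid

α = atan 0.35 = 19.29°;  2α = 38.58°
edge 0: e_0 = (+2.47, -0.95);  n_0 = (-0.3590, -0.9333)
edge 3: e_3 = (-2.89, -0.54);  n_3 = (-0.1837, +0.9830)
∠(n_0, n_3) = 148.38°
δ = |180° − 148.38°| = 31.62°
31.62° ≤ 2α = 38.58°  →  valid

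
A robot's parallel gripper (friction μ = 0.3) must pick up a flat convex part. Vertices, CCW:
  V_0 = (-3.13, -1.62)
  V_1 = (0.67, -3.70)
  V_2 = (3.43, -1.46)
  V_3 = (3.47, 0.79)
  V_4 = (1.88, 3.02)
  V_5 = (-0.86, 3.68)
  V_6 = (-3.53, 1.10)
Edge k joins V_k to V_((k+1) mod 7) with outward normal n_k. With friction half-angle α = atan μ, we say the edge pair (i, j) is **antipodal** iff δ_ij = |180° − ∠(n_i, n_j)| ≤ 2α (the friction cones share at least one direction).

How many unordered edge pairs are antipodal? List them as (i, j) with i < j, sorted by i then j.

count = 5; pairs: (0,3), (0,4), (1,5), (2,6), (3,6)

α = atan 0.3 = 16.70°;  2α = 33.40°
n_0 = (-0.4801, -0.8772)
n_1 = (+0.6302, -0.7765)
n_2 = (+0.9998, -0.0178)
n_3 = (+0.8142, +0.5805)
n_4 = (+0.2342, +0.9722)
n_5 = (-0.6949, +0.7191)
n_6 = (-0.9894, -0.1455)
  (0,1): δ = 112.24°  ·
  (0,2): δ = 62.32°  ·
  (0,3): δ = 25.82°  ✓
  (0,4): δ = 15.15°  ✓
  (0,5): δ = 72.71°  ·
  (0,6): δ = 127.06°  ·
  (1,2): δ = 130.08°  ·
  (1,3): δ = 93.57°  ·
  (1,4): δ = 52.61°  ·
  (1,5): δ = 4.96°  ✓
  (1,6): δ = 59.30°  ·
  (2,3): δ = 143.49°  ·
  (2,4): δ = 102.52°  ·
  (2,5): δ = 44.96°  ·
  (2,6): δ = 9.38°  ✓
  (3,4): δ = 139.03°  ·
  (3,5): δ = 81.47°  ·
  (3,6): δ = 27.12°  ✓
  (4,5): δ = 122.44°  ·
  (4,6): δ = 68.09°  ·
  (5,6): δ = 125.65°  ·
antipodal pairs: 5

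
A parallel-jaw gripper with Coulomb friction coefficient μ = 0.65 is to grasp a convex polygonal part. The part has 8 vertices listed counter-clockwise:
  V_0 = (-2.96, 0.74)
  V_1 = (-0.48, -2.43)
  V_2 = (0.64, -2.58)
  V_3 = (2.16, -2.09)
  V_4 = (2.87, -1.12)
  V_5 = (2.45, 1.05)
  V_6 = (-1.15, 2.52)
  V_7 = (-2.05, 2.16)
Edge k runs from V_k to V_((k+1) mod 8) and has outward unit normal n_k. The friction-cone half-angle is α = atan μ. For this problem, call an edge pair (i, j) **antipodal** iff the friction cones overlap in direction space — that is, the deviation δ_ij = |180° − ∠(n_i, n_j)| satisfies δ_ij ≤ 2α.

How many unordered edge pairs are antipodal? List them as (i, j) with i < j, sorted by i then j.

α = atan 0.65 = 33.02°;  2α = 66.05°
n_0 = (-0.7876, -0.6162)
n_1 = (-0.1327, -0.9912)
n_2 = (+0.3068, -0.9518)
n_3 = (+0.8069, -0.5906)
n_4 = (+0.9818, +0.1900)
n_5 = (+0.3780, +0.9258)
n_6 = (-0.3714, +0.9285)
n_7 = (-0.8419, +0.5396)
  (0,1): δ = 135.67°  ·
  (0,2): δ = 110.17°  ·
  (0,3): δ = 74.24°  ·
  (0,4): δ = 27.08°  ✓
  (0,5): δ = 29.75°  ✓
  (0,6): δ = 73.76°  ·
  (0,7): δ = 109.31°  ·
  (1,2): δ = 154.50°  ·
  (1,3): δ = 118.57°  ·
  (1,4): δ = 71.42°  ·
  (1,5): δ = 14.58°  ✓
  (1,6): δ = 29.43°  ✓
  (1,7): δ = 64.97°  ✓
  (2,3): δ = 144.07°  ·
  (2,4): δ = 96.91°  ·
  (2,5): δ = 40.08°  ✓
  (2,6): δ = 3.93°  ✓
  (2,7): δ = 39.48°  ✓
  (3,4): δ = 132.84°  ·
  (3,5): δ = 76.01°  ·
  (3,6): δ = 32.00°  ✓
  (3,7): δ = 3.55°  ✓
  (4,5): δ = 123.17°  ·
  (4,6): δ = 79.15°  ·
  (4,7): δ = 43.61°  ✓
  (5,6): δ = 135.99°  ·
  (5,7): δ = 100.44°  ·
  (6,7): δ = 144.45°  ·
antipodal pairs: 11

count = 11; pairs: (0,4), (0,5), (1,5), (1,6), (1,7), (2,5), (2,6), (2,7), (3,6), (3,7), (4,7)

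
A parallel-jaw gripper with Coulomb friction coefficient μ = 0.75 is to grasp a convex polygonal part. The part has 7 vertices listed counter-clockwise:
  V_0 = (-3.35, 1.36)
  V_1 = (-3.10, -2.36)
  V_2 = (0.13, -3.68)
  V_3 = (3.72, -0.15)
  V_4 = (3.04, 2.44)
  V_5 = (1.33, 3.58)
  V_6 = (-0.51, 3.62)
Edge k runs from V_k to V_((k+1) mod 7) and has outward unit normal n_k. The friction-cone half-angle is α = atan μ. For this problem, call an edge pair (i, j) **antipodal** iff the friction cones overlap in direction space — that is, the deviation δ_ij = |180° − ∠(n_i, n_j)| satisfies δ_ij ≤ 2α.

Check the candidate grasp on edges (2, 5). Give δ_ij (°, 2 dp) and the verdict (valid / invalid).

δ = 45.76°, valid

α = atan 0.75 = 36.87°;  2α = 73.74°
edge 2: e_2 = (+3.59, +3.53);  n_2 = (+0.7011, -0.7130)
edge 5: e_5 = (-1.84, +0.04);  n_5 = (+0.0217, +0.9998)
∠(n_2, n_5) = 134.24°
δ = |180° − 134.24°| = 45.76°
45.76° ≤ 2α = 73.74°  →  valid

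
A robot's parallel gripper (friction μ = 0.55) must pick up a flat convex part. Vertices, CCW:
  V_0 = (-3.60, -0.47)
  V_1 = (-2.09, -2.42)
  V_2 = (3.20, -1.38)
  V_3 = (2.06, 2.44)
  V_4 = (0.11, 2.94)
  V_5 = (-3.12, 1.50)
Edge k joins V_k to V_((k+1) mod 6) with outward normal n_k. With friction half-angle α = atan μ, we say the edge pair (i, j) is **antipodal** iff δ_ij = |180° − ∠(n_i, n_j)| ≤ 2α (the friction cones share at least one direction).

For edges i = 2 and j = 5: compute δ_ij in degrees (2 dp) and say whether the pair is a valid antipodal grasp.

δ = 30.31°, valid

α = atan 0.55 = 28.81°;  2α = 57.62°
edge 2: e_2 = (-1.14, +3.82);  n_2 = (+0.9582, +0.2860)
edge 5: e_5 = (-0.48, -1.97);  n_5 = (-0.9716, +0.2367)
∠(n_2, n_5) = 149.69°
δ = |180° − 149.69°| = 30.31°
30.31° ≤ 2α = 57.62°  →  valid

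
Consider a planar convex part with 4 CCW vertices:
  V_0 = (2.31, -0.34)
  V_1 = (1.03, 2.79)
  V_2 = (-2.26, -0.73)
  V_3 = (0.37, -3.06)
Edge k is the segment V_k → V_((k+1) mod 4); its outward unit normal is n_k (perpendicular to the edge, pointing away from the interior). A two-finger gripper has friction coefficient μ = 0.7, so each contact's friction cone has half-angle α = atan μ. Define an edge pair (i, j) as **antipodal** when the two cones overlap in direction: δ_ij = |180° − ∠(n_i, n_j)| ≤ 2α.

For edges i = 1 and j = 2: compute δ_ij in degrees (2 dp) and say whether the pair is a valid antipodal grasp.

α = atan 0.7 = 34.99°;  2α = 69.98°
edge 1: e_1 = (-3.29, -3.52);  n_1 = (-0.7306, +0.6828)
edge 2: e_2 = (+2.63, -2.33);  n_2 = (-0.6631, -0.7485)
∠(n_1, n_2) = 91.53°
δ = |180° − 91.53°| = 88.47°
88.47° > 2α = 69.98°  →  invalid

δ = 88.47°, invalid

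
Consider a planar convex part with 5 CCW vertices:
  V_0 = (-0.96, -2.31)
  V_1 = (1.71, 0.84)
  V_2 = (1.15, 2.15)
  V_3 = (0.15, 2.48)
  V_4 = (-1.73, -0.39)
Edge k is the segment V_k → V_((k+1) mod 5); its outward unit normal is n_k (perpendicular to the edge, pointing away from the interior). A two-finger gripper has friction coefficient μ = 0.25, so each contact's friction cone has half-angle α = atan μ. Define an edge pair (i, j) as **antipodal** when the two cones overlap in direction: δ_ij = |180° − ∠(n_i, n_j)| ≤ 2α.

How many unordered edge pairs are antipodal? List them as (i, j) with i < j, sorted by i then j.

α = atan 0.25 = 14.04°;  2α = 28.07°
n_0 = (+0.7628, -0.6466)
n_1 = (+0.9195, +0.3931)
n_2 = (+0.3134, +0.9496)
n_3 = (-0.8365, +0.5480)
n_4 = (-0.9281, -0.3722)
  (0,1): δ = 116.57°  ·
  (0,2): δ = 67.98°  ·
  (0,3): δ = 7.06°  ✓
  (0,4): δ = 62.14°  ·
  (1,2): δ = 131.41°  ·
  (1,3): δ = 56.37°  ·
  (1,4): δ = 1.29°  ✓
  (2,3): δ = 104.96°  ·
  (2,4): δ = 49.88°  ·
  (3,4): δ = 124.92°  ·
antipodal pairs: 2

count = 2; pairs: (0,3), (1,4)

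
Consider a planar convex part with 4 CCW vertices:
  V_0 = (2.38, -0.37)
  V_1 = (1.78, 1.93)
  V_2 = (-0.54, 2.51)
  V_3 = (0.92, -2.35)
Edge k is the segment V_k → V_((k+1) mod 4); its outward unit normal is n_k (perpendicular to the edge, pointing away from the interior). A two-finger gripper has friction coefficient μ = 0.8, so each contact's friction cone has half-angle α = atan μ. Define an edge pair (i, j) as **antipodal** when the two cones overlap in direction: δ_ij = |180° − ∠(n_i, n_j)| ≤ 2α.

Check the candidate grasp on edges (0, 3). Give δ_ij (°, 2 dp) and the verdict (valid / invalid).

δ = 128.98°, invalid

α = atan 0.8 = 38.66°;  2α = 77.32°
edge 0: e_0 = (-0.60, +2.30);  n_0 = (+0.9676, +0.2524)
edge 3: e_3 = (+1.46, +1.98);  n_3 = (+0.8049, -0.5935)
∠(n_0, n_3) = 51.02°
δ = |180° − 51.02°| = 128.98°
128.98° > 2α = 77.32°  →  invalid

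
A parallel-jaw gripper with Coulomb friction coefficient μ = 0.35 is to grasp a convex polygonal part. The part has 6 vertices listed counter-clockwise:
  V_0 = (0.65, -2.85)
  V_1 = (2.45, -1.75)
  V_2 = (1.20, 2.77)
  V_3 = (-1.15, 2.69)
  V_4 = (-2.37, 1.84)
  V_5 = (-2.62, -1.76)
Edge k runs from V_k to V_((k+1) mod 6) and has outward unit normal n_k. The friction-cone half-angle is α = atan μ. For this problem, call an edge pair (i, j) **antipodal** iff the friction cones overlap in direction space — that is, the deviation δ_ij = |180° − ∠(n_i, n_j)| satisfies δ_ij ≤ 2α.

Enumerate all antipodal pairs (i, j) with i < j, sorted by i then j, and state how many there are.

count = 4; pairs: (0,2), (0,3), (1,4), (2,5)

α = atan 0.35 = 19.29°;  2α = 38.58°
n_0 = (+0.5215, -0.8533)
n_1 = (+0.9638, +0.2665)
n_2 = (-0.0340, +0.9994)
n_3 = (-0.5717, +0.8205)
n_4 = (-0.9976, +0.0693)
n_5 = (-0.3162, -0.9487)
  (0,1): δ = 105.97°  ·
  (0,2): δ = 29.48°  ✓
  (0,3): δ = 3.44°  ✓
  (0,4): δ = 54.60°  ·
  (0,5): δ = 130.14°  ·
  (1,2): δ = 103.51°  ·
  (1,3): δ = 70.59°  ·
  (1,4): δ = 19.43°  ✓
  (1,5): δ = 56.11°  ·
  (2,3): δ = 147.08°  ·
  (2,4): δ = 95.92°  ·
  (2,5): δ = 20.38°  ✓
  (3,4): δ = 128.84°  ·
  (3,5): δ = 53.30°  ·
  (4,5): δ = 104.46°  ·
antipodal pairs: 4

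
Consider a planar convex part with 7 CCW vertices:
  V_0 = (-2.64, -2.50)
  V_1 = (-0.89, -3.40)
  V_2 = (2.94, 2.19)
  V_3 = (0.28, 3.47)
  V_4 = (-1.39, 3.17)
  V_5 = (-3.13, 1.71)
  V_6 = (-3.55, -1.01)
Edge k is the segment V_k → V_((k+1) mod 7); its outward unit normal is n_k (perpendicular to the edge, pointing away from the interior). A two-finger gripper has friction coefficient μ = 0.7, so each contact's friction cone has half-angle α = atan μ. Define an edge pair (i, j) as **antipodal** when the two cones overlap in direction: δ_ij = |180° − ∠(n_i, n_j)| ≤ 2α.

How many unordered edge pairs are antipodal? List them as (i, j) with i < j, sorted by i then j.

count = 9; pairs: (0,2), (0,3), (0,4), (1,3), (1,4), (1,5), (1,6), (2,6), (3,6)

α = atan 0.7 = 34.99°;  2α = 69.98°
n_0 = (-0.4573, -0.8893)
n_1 = (+0.8249, -0.5652)
n_2 = (+0.4336, +0.9011)
n_3 = (-0.1768, +0.9842)
n_4 = (-0.6428, +0.7661)
n_5 = (-0.9883, +0.1526)
n_6 = (-0.8534, -0.5212)
  (0,1): δ = 97.20°  ·
  (0,2): δ = 1.52°  ✓
  (0,3): δ = 37.40°  ✓
  (0,4): δ = 67.22°  ✓
  (0,5): δ = 108.44°  ·
  (0,6): δ = 148.63°  ·
  (1,2): δ = 81.28°  ·
  (1,3): δ = 45.40°  ✓
  (1,4): δ = 15.58°  ✓
  (1,5): δ = 25.64°  ✓
  (1,6): δ = 65.83°  ✓
  (2,3): δ = 144.12°  ·
  (2,4): δ = 114.30°  ·
  (2,5): δ = 73.08°  ·
  (2,6): δ = 32.89°  ✓
  (3,4): δ = 150.18°  ·
  (3,5): δ = 108.96°  ·
  (3,6): δ = 68.77°  ✓
  (4,5): δ = 138.78°  ·
  (4,6): δ = 98.59°  ·
  (5,6): δ = 139.81°  ·
antipodal pairs: 9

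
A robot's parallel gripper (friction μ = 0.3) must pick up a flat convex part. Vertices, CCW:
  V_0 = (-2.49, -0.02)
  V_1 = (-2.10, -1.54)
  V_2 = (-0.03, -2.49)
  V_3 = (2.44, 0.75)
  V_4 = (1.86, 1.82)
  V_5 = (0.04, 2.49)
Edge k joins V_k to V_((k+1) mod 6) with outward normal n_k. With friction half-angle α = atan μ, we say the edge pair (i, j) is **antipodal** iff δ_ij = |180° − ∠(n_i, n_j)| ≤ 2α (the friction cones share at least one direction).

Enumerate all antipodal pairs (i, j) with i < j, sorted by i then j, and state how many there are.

α = atan 0.3 = 16.70°;  2α = 33.40°
n_0 = (-0.9686, -0.2485)
n_1 = (-0.4171, -0.9089)
n_2 = (+0.7953, -0.6063)
n_3 = (+0.8791, +0.4765)
n_4 = (+0.3455, +0.9384)
n_5 = (-0.7043, +0.7099)
  (0,1): δ = 129.04°  ·
  (0,2): δ = 51.71°  ·
  (0,3): δ = 14.07°  ✓
  (0,4): δ = 55.40°  ·
  (0,5): δ = 120.38°  ·
  (1,2): δ = 102.67°  ·
  (1,3): δ = 36.89°  ·
  (1,4): δ = 4.44°  ✓
  (1,5): δ = 69.42°  ·
  (2,3): δ = 114.22°  ·
  (2,4): δ = 72.89°  ·
  (2,5): δ = 7.91°  ✓
  (3,4): δ = 138.67°  ·
  (3,5): δ = 73.69°  ·
  (4,5): δ = 115.02°  ·
antipodal pairs: 3

count = 3; pairs: (0,3), (1,4), (2,5)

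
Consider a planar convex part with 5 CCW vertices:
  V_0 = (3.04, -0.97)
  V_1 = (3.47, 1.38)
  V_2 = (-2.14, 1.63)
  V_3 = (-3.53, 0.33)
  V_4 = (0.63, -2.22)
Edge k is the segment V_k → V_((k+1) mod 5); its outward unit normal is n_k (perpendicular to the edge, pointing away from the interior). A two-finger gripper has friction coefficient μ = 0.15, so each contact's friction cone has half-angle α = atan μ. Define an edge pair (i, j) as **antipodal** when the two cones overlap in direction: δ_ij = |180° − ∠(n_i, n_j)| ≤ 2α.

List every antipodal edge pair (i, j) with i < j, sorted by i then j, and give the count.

count = 1; pairs: (2,4)

α = atan 0.15 = 8.53°;  2α = 17.06°
n_0 = (+0.9837, -0.1800)
n_1 = (+0.0445, +0.9990)
n_2 = (-0.6831, +0.7304)
n_3 = (-0.5226, -0.8526)
n_4 = (+0.4604, -0.8877)
  (0,1): δ = 82.18°  ·
  (0,2): δ = 36.55°  ·
  (0,3): δ = 68.86°  ·
  (0,4): δ = 127.78°  ·
  (1,2): δ = 134.36°  ·
  (1,3): δ = 28.96°  ·
  (1,4): δ = 29.97°  ·
  (2,3): δ = 74.59°  ·
  (2,4): δ = 15.67°  ✓
  (3,4): δ = 121.08°  ·
antipodal pairs: 1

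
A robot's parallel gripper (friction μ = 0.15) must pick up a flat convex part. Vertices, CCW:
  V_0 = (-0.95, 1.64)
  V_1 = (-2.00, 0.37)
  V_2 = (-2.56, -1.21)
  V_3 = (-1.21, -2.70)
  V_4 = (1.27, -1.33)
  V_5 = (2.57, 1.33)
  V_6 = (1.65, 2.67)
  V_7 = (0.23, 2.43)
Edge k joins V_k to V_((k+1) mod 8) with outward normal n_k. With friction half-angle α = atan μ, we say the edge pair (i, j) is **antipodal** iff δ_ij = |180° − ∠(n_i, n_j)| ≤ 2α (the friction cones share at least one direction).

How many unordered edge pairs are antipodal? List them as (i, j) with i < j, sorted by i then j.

count = 4; pairs: (0,4), (1,4), (2,5), (3,7)

α = atan 0.15 = 8.53°;  2α = 17.06°
n_0 = (-0.7707, +0.6372)
n_1 = (-0.9425, +0.3341)
n_2 = (-0.7411, -0.6714)
n_3 = (+0.4835, -0.8753)
n_4 = (+0.8984, -0.4391)
n_5 = (+0.8244, +0.5660)
n_6 = (-0.1667, +0.9860)
n_7 = (-0.5563, +0.8310)
  (0,1): δ = 159.93°  ·
  (0,2): δ = 98.24°  ·
  (0,3): δ = 21.50°  ·
  (0,4): δ = 13.54°  ✓
  (0,5): δ = 74.06°  ·
  (0,6): δ = 139.18°  ·
  (0,7): δ = 163.38°  ·
  (1,2): δ = 118.31°  ·
  (1,3): δ = 41.57°  ·
  (1,4): δ = 6.53°  ✓
  (1,5): δ = 53.99°  ·
  (1,6): δ = 119.11°  ·
  (1,7): δ = 143.32°  ·
  (2,3): δ = 103.26°  ·
  (2,4): δ = 68.22°  ·
  (2,5): δ = 7.71°  ✓
  (2,6): δ = 57.42°  ·
  (2,7): δ = 81.62°  ·
  (3,4): δ = 144.96°  ·
  (3,5): δ = 84.44°  ·
  (3,6): δ = 19.32°  ·
  (3,7): δ = 4.88°  ✓
  (4,5): δ = 119.48°  ·
  (4,6): δ = 54.36°  ·
  (4,7): δ = 30.15°  ·
  (5,6): δ = 114.88°  ·
  (5,7): δ = 90.67°  ·
  (6,7): δ = 155.79°  ·
antipodal pairs: 4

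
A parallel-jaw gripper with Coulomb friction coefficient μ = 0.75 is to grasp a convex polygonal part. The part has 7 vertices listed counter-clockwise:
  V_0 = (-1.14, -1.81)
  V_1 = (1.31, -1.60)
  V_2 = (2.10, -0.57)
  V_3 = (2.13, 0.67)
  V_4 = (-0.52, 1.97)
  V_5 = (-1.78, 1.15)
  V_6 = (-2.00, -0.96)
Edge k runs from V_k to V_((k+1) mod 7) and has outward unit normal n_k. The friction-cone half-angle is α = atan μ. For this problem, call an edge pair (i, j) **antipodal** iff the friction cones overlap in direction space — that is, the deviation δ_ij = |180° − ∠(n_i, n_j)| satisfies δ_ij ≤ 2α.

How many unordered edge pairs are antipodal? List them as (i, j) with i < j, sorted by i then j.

count = 9; pairs: (0,3), (0,4), (1,4), (1,5), (2,4), (2,5), (2,6), (3,5), (3,6)

α = atan 0.75 = 36.87°;  2α = 73.74°
n_0 = (+0.0854, -0.9963)
n_1 = (+0.7935, -0.6086)
n_2 = (+0.9997, -0.0242)
n_3 = (+0.4404, +0.8978)
n_4 = (-0.5455, +0.8381)
n_5 = (-0.9946, +0.1037)
n_6 = (-0.7030, -0.7112)
  (0,1): δ = 132.39°  ·
  (0,2): δ = 96.29°  ·
  (0,3): δ = 31.03°  ✓
  (0,4): δ = 28.16°  ✓
  (0,5): δ = 79.15°  ·
  (0,6): δ = 130.44°  ·
  (1,2): δ = 143.90°  ·
  (1,3): δ = 78.64°  ·
  (1,4): δ = 19.46°  ✓
  (1,5): δ = 31.54°  ✓
  (1,6): δ = 82.82°  ·
  (2,3): δ = 114.75°  ·
  (2,4): δ = 55.56°  ✓
  (2,5): δ = 4.57°  ✓
  (2,6): δ = 46.72°  ✓
  (3,4): δ = 120.81°  ·
  (3,5): δ = 69.82°  ✓
  (3,6): δ = 18.53°  ✓
  (4,5): δ = 129.01°  ·
  (4,6): δ = 77.72°  ·
  (5,6): δ = 128.71°  ·
antipodal pairs: 9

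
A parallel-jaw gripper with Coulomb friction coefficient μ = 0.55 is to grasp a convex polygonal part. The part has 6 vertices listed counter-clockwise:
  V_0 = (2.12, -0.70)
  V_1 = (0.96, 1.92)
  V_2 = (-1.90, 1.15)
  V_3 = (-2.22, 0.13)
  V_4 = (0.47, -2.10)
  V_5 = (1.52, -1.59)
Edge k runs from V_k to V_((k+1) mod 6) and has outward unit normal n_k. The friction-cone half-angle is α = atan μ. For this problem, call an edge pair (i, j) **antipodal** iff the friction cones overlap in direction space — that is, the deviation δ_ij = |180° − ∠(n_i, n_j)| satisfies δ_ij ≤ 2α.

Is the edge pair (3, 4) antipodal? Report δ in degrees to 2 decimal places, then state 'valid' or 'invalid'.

δ = 114.43°, invalid

α = atan 0.55 = 28.81°;  2α = 57.62°
edge 3: e_3 = (+2.69, -2.23);  n_3 = (-0.6382, -0.7699)
edge 4: e_4 = (+1.05, +0.51);  n_4 = (+0.4369, -0.8995)
∠(n_3, n_4) = 65.57°
δ = |180° − 65.57°| = 114.43°
114.43° > 2α = 57.62°  →  invalid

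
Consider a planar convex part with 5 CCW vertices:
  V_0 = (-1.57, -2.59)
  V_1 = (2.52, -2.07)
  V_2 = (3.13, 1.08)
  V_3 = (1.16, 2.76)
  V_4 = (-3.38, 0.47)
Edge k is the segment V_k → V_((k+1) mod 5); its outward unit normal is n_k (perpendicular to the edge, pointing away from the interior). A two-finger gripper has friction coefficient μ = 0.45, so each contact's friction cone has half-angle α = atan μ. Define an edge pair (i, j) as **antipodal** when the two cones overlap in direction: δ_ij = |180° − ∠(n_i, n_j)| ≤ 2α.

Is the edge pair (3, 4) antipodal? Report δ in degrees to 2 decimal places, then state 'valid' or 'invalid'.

δ = 86.16°, invalid

α = atan 0.45 = 24.23°;  2α = 48.46°
edge 3: e_3 = (-4.54, -2.29);  n_3 = (-0.4504, +0.8928)
edge 4: e_4 = (+1.81, -3.06);  n_4 = (-0.8607, -0.5091)
∠(n_3, n_4) = 93.84°
δ = |180° − 93.84°| = 86.16°
86.16° > 2α = 48.46°  →  invalid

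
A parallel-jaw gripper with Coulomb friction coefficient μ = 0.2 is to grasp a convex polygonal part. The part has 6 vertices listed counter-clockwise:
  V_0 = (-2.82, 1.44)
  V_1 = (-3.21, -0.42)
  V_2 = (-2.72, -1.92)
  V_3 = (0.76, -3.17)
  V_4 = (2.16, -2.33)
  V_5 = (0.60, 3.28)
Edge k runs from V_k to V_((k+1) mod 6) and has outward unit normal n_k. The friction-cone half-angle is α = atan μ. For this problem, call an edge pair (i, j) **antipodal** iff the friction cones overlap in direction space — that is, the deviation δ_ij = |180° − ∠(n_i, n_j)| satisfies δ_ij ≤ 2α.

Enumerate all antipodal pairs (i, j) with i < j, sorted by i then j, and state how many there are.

α = atan 0.2 = 11.31°;  2α = 22.62°
n_0 = (-0.9787, +0.2052)
n_1 = (-0.9506, -0.3105)
n_2 = (-0.3380, -0.9411)
n_3 = (+0.5145, -0.8575)
n_4 = (+0.9634, +0.2679)
n_5 = (-0.4738, +0.8806)
  (0,1): δ = 150.07°  ·
  (0,2): δ = 97.92°  ·
  (0,3): δ = 47.19°  ·
  (0,4): δ = 27.38°  ·
  (0,5): δ = 130.12°  ·
  (1,2): δ = 127.85°  ·
  (1,3): δ = 77.13°  ·
  (1,4): δ = 2.55°  ✓
  (1,5): δ = 100.19°  ·
  (2,3): δ = 129.28°  ·
  (2,4): δ = 54.70°  ·
  (2,5): δ = 48.04°  ·
  (3,4): δ = 105.42°  ·
  (3,5): δ = 2.68°  ✓
  (4,5): δ = 77.26°  ·
antipodal pairs: 2

count = 2; pairs: (1,4), (3,5)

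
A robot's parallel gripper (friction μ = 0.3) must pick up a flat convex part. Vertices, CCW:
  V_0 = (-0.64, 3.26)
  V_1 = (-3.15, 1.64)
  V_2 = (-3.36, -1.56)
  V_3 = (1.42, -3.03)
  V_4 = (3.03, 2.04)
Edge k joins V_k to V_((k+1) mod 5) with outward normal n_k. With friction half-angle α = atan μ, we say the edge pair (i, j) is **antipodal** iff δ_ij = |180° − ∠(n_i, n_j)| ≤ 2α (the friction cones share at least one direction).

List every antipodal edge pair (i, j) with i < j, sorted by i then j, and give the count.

α = atan 0.3 = 16.70°;  2α = 33.40°
n_0 = (-0.5423, +0.8402)
n_1 = (-0.9979, +0.0655)
n_2 = (-0.2939, -0.9558)
n_3 = (+0.9531, -0.3027)
n_4 = (+0.3155, +0.9489)
  (0,1): δ = 126.59°  ·
  (0,2): δ = 49.93°  ·
  (0,3): δ = 39.54°  ·
  (0,4): δ = 128.77°  ·
  (1,2): δ = 103.34°  ·
  (1,3): δ = 13.86°  ✓
  (1,4): δ = 75.37°  ·
  (2,3): δ = 90.52°  ·
  (2,4): δ = 1.29°  ✓
  (3,4): δ = 90.77°  ·
antipodal pairs: 2

count = 2; pairs: (1,3), (2,4)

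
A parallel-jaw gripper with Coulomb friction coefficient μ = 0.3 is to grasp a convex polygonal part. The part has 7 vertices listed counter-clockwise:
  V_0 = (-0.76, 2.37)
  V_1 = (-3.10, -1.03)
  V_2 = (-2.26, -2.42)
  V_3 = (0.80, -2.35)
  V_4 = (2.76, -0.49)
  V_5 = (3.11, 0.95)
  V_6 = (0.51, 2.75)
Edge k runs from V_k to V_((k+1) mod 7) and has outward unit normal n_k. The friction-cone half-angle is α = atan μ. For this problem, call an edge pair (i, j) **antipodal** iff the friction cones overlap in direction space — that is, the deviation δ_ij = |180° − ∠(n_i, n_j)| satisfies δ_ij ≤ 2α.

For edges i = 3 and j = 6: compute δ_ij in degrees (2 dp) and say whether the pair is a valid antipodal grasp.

δ = 26.84°, valid

α = atan 0.3 = 16.70°;  2α = 33.40°
edge 3: e_3 = (+1.96, +1.86);  n_3 = (+0.6884, -0.7254)
edge 6: e_6 = (-1.27, -0.38);  n_6 = (-0.2867, +0.9580)
∠(n_3, n_6) = 153.16°
δ = |180° − 153.16°| = 26.84°
26.84° ≤ 2α = 33.40°  →  valid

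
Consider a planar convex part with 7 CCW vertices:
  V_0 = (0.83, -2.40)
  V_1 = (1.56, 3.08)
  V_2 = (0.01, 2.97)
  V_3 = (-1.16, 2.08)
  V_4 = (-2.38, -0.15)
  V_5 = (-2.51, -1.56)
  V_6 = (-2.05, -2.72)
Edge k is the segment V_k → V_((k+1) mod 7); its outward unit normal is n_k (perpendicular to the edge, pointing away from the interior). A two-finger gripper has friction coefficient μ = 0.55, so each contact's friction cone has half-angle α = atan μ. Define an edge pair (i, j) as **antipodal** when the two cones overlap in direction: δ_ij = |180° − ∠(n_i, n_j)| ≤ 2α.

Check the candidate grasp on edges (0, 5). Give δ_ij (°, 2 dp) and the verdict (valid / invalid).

α = atan 0.55 = 28.81°;  2α = 57.62°
edge 0: e_0 = (+0.73, +5.48);  n_0 = (+0.9912, -0.1320)
edge 5: e_5 = (+0.46, -1.16);  n_5 = (-0.9296, -0.3686)
∠(n_0, n_5) = 150.78°
δ = |180° − 150.78°| = 29.22°
29.22° ≤ 2α = 57.62°  →  valid

δ = 29.22°, valid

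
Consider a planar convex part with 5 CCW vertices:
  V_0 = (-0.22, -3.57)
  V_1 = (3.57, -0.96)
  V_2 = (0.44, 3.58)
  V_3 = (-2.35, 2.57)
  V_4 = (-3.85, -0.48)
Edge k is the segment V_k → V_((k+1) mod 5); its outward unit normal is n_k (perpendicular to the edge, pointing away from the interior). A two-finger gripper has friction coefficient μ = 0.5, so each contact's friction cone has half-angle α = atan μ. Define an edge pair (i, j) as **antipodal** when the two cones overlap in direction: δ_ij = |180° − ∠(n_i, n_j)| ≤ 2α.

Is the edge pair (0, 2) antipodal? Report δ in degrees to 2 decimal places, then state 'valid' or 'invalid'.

α = atan 0.5 = 26.57°;  2α = 53.13°
edge 0: e_0 = (+3.79, +2.61);  n_0 = (+0.5672, -0.8236)
edge 2: e_2 = (-2.79, -1.01);  n_2 = (-0.3404, +0.9403)
∠(n_0, n_2) = 165.35°
δ = |180° − 165.35°| = 14.65°
14.65° ≤ 2α = 53.13°  →  valid

δ = 14.65°, valid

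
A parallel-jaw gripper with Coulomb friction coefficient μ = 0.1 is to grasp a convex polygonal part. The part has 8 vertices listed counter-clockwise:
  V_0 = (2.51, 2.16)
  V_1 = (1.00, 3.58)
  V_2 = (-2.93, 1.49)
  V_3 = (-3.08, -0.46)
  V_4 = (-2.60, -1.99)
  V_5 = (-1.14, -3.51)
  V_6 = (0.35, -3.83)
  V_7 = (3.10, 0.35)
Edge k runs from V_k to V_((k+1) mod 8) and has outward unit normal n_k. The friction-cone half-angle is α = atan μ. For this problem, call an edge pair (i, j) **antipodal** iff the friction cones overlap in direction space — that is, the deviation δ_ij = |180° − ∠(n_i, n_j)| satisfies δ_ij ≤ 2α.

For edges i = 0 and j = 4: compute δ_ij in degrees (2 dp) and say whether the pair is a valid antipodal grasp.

α = atan 0.1 = 5.71°;  2α = 11.42°
edge 0: e_0 = (-1.51, +1.42);  n_0 = (+0.6851, +0.7285)
edge 4: e_4 = (+1.46, -1.52);  n_4 = (-0.7212, -0.6927)
∠(n_0, n_4) = 177.09°
δ = |180° − 177.09°| = 2.91°
2.91° ≤ 2α = 11.42°  →  valid

δ = 2.91°, valid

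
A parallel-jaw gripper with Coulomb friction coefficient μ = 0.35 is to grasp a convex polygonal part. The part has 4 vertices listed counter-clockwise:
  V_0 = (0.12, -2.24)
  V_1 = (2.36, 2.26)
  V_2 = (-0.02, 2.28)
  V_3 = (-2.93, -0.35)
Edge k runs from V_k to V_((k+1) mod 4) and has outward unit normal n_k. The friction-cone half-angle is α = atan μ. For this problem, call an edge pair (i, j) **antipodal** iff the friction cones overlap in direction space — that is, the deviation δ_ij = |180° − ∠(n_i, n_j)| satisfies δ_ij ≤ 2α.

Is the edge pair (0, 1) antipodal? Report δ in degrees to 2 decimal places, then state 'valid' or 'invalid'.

α = atan 0.35 = 19.29°;  2α = 38.58°
edge 0: e_0 = (+2.24, +4.50);  n_0 = (+0.8952, -0.4456)
edge 1: e_1 = (-2.38, +0.02);  n_1 = (+0.0084, +1.0000)
∠(n_0, n_1) = 115.98°
δ = |180° − 115.98°| = 64.02°
64.02° > 2α = 38.58°  →  invalid

δ = 64.02°, invalid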